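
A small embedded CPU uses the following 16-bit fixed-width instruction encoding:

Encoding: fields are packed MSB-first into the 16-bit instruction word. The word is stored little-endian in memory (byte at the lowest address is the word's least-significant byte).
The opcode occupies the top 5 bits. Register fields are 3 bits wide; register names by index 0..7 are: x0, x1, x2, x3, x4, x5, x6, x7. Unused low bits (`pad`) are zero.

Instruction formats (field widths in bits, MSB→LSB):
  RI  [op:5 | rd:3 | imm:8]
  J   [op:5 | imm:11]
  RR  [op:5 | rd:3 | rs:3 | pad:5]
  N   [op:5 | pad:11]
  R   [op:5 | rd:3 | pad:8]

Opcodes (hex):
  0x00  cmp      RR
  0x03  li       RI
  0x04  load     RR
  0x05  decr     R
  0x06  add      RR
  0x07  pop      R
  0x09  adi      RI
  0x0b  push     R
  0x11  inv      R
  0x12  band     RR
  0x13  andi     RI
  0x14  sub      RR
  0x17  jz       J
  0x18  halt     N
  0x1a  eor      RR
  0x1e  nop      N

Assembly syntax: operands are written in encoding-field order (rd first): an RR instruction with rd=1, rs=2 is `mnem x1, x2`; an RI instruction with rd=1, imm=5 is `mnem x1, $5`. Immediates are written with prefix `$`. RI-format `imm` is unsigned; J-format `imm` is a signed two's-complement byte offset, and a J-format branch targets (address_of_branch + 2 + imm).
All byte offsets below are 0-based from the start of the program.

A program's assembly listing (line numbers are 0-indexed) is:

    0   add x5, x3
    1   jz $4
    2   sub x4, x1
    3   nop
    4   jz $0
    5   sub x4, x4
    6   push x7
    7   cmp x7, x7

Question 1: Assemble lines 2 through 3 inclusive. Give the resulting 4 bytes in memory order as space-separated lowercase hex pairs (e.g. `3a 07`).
20 a4 00 f0

2. sub fields op=0x14:5|rd=4:3|rs=1:3|pad=0:5 → word a420h → 20 a4
3. nop fields op=0x1e:5|pad=0:11 → word f000h → 00 f0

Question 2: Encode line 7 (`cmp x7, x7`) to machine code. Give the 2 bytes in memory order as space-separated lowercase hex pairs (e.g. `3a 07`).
L7: cmp op=0x0:5|rd=7:3|rs=7:3|pad=0:5 ⇒ 0x07e0 ⇒ little e0 07

e0 07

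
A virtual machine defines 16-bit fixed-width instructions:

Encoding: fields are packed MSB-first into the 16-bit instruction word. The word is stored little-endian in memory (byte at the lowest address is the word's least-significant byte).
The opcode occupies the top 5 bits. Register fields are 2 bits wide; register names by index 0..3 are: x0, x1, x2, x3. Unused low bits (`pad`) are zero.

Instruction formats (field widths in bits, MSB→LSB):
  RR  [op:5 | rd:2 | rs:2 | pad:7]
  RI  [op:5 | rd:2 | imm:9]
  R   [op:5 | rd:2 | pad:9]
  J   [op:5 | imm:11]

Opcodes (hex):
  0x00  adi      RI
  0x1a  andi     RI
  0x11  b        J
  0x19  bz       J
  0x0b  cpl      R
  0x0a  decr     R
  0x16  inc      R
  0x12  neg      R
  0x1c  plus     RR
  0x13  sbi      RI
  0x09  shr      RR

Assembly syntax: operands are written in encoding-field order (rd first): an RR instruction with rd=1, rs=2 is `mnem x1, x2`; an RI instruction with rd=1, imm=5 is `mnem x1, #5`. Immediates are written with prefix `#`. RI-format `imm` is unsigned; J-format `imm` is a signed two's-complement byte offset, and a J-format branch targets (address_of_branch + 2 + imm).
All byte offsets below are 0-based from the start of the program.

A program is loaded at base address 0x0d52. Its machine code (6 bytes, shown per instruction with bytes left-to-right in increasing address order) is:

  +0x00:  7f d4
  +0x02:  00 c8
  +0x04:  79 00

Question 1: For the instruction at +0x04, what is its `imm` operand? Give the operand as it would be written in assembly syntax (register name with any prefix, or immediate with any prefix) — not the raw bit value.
#121

[04] 79 00 → 0x0079
  op=0x0079>>11=0x0 ⇒ adi (RI)
  rd@[10:9]=0x0 ⇒ x0
  imm@[8:0]=0x79 ⇒ #121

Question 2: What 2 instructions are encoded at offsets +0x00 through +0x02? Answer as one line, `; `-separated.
andi x2, #127; bz #0

[00] 7f d4 → 0xd47f
  opcode bits[15:11]=0x1a: andi/RI
  rd@[10:9]=0x2 ⇒ x2
  imm@[8:0]=0x7f ⇒ #127
[02] 00 c8 → 0xc800
  opcode bits[15:11]=0x19: bz/J
  imm@[10:0]=0x0 ⇒ #0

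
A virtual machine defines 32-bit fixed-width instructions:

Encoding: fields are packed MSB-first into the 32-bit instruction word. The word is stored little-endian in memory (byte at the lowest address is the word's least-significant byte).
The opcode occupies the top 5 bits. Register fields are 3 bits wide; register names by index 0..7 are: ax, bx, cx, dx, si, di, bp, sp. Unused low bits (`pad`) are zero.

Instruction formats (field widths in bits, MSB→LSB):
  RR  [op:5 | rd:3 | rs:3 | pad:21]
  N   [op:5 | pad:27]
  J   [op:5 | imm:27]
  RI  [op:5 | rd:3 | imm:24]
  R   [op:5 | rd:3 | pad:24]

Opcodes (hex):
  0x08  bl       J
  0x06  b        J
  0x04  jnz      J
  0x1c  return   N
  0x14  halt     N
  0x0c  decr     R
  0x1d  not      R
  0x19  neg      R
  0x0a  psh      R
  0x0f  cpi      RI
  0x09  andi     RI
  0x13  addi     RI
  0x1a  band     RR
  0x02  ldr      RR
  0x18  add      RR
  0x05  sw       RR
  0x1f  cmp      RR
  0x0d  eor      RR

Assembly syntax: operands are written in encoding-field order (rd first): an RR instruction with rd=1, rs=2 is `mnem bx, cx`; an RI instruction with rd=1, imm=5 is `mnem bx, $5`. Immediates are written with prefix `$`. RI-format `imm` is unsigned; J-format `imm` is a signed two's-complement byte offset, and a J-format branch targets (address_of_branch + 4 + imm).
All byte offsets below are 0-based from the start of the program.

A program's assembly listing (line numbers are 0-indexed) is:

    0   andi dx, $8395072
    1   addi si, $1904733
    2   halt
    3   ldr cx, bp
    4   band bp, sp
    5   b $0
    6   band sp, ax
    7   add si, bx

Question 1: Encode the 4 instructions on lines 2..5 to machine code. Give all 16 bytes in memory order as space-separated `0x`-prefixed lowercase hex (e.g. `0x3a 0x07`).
L2: halt op=0x14:5|pad=0:27 ⇒ 0xa0000000 ⇒ little 00 00 00 a0
L3: ldr op=0x2:5|rd=2:3|rs=6:3|pad=0:21 ⇒ 0x12c00000 ⇒ little 00 00 c0 12
L4: band op=0x1a:5|rd=6:3|rs=7:3|pad=0:21 ⇒ 0xd6e00000 ⇒ little 00 00 e0 d6
L5: b op=0x6:5|imm=0:27 ⇒ 0x30000000 ⇒ little 00 00 00 30

0x00 0x00 0x00 0xa0 0x00 0x00 0xc0 0x12 0x00 0x00 0xe0 0xd6 0x00 0x00 0x00 0x30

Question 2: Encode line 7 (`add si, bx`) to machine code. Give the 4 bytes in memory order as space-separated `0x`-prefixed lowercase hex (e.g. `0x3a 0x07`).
L7: add op=0x18:5|rd=4:3|rs=1:3|pad=0:21 ⇒ 0xc4200000 ⇒ little 00 00 20 c4

0x00 0x00 0x20 0xc4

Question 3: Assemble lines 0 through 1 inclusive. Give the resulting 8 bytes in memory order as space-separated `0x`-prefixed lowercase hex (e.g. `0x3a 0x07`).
0x40 0x19 0x80 0x4b 0x5d 0x10 0x1d 0x9c

L0: andi op=0x9:5|rd=3:3|imm=8395072:24 ⇒ 0x4b801940 ⇒ little 40 19 80 4b
L1: addi op=0x13:5|rd=4:3|imm=1904733:24 ⇒ 0x9c1d105d ⇒ little 5d 10 1d 9c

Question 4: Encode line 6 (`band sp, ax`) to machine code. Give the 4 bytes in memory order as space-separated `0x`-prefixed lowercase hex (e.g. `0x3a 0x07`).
6. band fields op=0x1a:5|rd=7:3|rs=0:3|pad=0:21 → word d7000000h → 00 00 00 d7

0x00 0x00 0x00 0xd7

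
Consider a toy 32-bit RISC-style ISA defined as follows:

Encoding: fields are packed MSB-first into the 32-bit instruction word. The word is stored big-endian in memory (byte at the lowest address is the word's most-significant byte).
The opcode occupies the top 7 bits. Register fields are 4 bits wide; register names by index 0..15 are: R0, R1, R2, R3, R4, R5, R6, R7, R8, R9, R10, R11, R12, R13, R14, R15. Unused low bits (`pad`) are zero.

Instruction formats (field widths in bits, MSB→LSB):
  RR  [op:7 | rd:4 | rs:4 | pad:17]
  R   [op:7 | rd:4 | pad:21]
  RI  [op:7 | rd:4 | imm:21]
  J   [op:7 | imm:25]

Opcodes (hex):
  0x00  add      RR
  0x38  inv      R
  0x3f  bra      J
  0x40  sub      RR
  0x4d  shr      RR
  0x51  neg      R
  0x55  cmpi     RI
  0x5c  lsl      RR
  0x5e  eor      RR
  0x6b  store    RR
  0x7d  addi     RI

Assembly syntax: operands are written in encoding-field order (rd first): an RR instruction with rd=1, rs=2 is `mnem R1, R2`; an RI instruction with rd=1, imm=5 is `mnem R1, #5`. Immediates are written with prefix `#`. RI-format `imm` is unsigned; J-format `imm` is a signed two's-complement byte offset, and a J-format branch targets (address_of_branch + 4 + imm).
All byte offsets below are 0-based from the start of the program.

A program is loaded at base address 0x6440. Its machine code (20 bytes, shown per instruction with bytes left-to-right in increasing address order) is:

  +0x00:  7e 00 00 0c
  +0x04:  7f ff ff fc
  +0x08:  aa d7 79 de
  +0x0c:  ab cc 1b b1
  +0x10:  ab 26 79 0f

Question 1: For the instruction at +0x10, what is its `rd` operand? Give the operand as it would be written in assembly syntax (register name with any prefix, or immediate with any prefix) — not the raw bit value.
[10] ab 26 79 0f → 0xab26790f
  op=0xab26790f>>25=0x55 ⇒ cmpi (RI)
  rd@[24:21]=0x9 ⇒ R9
  imm@[20:0]=0x6790f ⇒ #424207

R9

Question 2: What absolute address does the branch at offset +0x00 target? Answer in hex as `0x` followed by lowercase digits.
0x6450

+0x00: 7e 00 00 0c ⇒ word 0x7e00000c (big)
  opcode bits[31:25]=0x3f: bra/J
  imm@[24:0]=0xc ⇒ #12
  target = base 0x6440 + off 0x00 + 4 + imm 12 = 0x6450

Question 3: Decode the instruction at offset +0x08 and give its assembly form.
cmpi R6, #1538526

@+08  big-endian(aa d7 79 de) = 0xaad779de
  top 7b → 0x55 → cmpi [RI]
  rd@[24:21]=0x6 ⇒ R6
  imm@[20:0]=0x1779de ⇒ #1538526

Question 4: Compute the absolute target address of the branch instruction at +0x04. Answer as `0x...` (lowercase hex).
[04] 7f ff ff fc → 0x7ffffffc
  opcode bits[31:25]=0x3f: bra/J
  imm: (w>>0)&0x1ffffff=0x1fffffc (s25→-4) → #-4
  target = base 0x6440 + off 0x04 + 4 + imm -4 = 0x6444

0x6444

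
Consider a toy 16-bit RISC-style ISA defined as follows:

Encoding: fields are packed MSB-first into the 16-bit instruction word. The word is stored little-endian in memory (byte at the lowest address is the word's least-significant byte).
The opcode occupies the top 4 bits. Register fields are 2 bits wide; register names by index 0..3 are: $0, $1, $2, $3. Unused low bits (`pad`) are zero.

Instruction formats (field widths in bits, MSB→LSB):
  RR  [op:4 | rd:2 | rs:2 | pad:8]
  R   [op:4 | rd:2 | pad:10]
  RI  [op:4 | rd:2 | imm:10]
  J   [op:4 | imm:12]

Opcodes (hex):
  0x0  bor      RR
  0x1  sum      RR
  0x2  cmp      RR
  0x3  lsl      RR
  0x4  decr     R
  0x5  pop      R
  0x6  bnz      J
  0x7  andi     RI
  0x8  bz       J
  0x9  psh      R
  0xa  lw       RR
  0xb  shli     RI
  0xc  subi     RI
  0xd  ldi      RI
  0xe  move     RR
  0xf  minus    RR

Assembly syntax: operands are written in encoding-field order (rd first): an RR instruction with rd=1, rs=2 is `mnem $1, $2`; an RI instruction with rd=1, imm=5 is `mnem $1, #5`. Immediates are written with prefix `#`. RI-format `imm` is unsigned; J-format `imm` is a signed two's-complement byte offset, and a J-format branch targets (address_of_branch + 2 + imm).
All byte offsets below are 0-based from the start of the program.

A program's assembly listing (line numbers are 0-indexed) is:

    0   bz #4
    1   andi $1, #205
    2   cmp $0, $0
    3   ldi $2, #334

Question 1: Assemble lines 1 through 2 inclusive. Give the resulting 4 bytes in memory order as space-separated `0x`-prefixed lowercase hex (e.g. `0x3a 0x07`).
0xcd 0x74 0x00 0x20

L1: andi op=0x7:4|rd=1:2|imm=205:10 ⇒ 0x74cd ⇒ little cd 74
L2: cmp op=0x2:4|rd=0:2|rs=0:2|pad=0:8 ⇒ 0x2000 ⇒ little 00 20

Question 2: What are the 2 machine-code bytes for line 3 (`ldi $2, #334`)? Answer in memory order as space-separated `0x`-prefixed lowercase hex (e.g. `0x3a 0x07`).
0x4e 0xd9

line 3 (ldi): pack op=0xd:4|rd=2:2|imm=334:10 = 0xd94e; little→ 4e d9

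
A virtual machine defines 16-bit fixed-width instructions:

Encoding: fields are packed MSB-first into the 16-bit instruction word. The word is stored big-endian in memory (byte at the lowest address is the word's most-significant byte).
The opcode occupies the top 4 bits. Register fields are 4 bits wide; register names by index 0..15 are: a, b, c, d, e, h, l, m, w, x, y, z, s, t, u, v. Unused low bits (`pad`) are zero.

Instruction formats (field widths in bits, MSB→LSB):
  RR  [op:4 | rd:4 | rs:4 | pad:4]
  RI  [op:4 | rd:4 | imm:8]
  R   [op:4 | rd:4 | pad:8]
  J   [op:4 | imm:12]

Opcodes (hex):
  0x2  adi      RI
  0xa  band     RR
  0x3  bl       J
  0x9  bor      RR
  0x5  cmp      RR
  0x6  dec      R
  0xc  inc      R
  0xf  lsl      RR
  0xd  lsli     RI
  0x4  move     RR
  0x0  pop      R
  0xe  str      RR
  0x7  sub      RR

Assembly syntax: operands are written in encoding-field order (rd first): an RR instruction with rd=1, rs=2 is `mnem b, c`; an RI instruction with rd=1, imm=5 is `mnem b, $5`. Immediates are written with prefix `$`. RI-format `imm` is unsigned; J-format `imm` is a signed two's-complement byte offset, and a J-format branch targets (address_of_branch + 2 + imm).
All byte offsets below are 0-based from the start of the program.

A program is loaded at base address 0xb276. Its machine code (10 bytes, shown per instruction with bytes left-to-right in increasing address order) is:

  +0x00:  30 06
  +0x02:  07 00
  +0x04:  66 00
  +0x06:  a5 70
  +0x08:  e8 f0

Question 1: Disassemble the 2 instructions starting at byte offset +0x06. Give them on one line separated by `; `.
band h, m; str w, v

+0x06: a5 70 ⇒ word 0xa570 (big)
  opcode bits[15:12]=0xa: band/RR
  rd@[11:8]=0x5 ⇒ h
  rs@[7:4]=0x7 ⇒ m
+0x08: e8 f0 ⇒ word 0xe8f0 (big)
  opcode bits[15:12]=0xe: str/RR
  rd@[11:8]=0x8 ⇒ w
  rs@[7:4]=0xf ⇒ v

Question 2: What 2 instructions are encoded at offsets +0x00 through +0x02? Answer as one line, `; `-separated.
bl $6; pop m

off 0x00: read 30 06 as big → 0x3006
  opcode bits[15:12]=0x3: bl/J
  [11:0] imm=6 = $6
off 0x02: read 07 00 as big → 0x0700
  opcode bits[15:12]=0x0: pop/R
  [11:8] rd=7 = m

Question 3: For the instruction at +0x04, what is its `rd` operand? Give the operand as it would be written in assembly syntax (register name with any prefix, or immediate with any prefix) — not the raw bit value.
@+04  big-endian(66 00) = 0x6600
  top 4b → 0x6 → dec [R]
  rd@[11:8]=0x6 ⇒ l

l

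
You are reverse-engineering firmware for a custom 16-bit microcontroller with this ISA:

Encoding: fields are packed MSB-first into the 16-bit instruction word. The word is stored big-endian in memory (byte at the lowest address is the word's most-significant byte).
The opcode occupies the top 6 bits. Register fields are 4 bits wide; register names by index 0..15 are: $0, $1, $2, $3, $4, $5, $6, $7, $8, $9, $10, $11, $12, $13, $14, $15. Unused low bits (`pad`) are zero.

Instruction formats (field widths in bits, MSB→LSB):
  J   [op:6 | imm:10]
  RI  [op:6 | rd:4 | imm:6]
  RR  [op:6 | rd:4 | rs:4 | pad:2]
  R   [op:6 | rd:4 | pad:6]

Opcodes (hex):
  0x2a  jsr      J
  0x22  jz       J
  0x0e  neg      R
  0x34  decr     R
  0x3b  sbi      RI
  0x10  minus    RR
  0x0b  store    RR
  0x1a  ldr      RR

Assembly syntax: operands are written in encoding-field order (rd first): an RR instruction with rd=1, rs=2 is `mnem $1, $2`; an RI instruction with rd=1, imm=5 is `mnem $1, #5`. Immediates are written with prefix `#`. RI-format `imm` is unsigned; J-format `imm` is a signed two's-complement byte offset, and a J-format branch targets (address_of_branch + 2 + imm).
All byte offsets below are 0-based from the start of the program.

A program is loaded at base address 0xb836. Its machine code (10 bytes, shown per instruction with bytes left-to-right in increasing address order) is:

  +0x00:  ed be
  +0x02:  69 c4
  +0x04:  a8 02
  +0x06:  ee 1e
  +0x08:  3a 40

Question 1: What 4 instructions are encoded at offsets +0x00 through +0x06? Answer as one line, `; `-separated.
off 0x00: read ed be as big → 0xedbe
  opcode bits[15:10]=0x3b: sbi/RI
  [9:6] rd=6 = $6
  [5:0] imm=62 = #62
off 0x02: read 69 c4 as big → 0x69c4
  opcode bits[15:10]=0x1a: ldr/RR
  [9:6] rd=7 = $7
  [5:2] rs=1 = $1
off 0x04: read a8 02 as big → 0xa802
  opcode bits[15:10]=0x2a: jsr/J
  [9:0] imm=2 = #2
off 0x06: read ee 1e as big → 0xee1e
  opcode bits[15:10]=0x3b: sbi/RI
  [9:6] rd=8 = $8
  [5:0] imm=30 = #30

sbi $6, #62; ldr $7, $1; jsr #2; sbi $8, #30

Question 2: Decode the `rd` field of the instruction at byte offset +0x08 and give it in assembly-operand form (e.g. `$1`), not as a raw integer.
$9

[08] 3a 40 → 0x3a40
  top 6b → 0xe → neg [R]
  [9:6] rd=9 = $9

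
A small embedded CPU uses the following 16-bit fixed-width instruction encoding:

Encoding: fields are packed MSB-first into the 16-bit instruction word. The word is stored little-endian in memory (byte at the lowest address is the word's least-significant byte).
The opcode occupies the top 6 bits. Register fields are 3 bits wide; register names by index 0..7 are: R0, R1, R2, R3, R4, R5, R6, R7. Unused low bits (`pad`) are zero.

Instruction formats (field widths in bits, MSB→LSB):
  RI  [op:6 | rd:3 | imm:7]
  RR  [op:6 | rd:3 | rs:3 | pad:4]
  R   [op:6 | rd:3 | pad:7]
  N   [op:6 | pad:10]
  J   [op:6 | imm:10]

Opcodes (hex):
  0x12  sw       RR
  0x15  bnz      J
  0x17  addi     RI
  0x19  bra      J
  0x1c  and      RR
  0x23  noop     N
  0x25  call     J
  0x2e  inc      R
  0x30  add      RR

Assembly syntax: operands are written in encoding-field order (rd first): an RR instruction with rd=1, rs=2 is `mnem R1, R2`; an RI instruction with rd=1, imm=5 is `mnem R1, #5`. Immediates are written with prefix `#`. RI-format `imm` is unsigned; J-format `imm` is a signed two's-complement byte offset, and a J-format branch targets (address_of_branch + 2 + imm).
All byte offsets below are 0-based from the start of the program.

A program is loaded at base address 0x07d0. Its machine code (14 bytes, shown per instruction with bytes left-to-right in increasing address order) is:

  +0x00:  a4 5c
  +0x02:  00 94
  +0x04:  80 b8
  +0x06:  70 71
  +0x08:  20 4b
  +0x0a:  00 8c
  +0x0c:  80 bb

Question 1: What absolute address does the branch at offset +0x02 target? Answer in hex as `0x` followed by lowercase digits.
0x07d4

@+02  little-endian(00 94) = 0x9400
  op=0x9400>>10=0x25 ⇒ call (J)
  [9:0] imm=0 = #0
  target = base 0x07d0 + off 0x02 + 2 + imm 0 = 0x07d4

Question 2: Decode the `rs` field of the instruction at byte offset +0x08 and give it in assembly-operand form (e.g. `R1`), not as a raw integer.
off 0x08: read 20 4b as little → 0x4b20
  opcode bits[15:10]=0x12: sw/RR
  rd@[9:7]=0x6 ⇒ R6
  rs@[6:4]=0x2 ⇒ R2

R2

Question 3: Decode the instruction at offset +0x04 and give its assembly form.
@+04  little-endian(80 b8) = 0xb880
  opcode bits[15:10]=0x2e: inc/R
  rd: (w>>7)&0x7=0x1 → R1

inc R1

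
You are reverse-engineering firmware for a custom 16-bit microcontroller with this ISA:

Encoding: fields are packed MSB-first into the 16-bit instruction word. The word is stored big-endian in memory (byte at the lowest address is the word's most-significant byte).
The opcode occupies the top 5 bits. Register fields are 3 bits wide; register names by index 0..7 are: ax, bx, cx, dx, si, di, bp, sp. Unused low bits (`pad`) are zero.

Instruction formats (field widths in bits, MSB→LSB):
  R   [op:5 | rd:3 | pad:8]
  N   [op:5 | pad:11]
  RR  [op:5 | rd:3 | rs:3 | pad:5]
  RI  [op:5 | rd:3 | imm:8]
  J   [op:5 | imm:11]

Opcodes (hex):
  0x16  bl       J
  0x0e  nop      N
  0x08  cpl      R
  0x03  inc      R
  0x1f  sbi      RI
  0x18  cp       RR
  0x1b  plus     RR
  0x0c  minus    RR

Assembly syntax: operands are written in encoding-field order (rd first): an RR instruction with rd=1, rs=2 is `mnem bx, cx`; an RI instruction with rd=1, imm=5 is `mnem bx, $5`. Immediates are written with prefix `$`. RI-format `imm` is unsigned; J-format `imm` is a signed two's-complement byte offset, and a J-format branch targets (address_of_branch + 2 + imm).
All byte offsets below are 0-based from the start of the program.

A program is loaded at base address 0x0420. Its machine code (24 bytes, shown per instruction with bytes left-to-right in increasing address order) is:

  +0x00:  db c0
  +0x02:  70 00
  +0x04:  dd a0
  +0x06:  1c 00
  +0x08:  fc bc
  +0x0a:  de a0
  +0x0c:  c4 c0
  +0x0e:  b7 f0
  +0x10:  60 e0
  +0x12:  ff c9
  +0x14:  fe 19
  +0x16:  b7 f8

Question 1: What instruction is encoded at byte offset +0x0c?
[0c] c4 c0 → 0xc4c0
  top 5b → 0x18 → cp [RR]
  rd: (w>>8)&0x7=0x4 → si
  rs: (w>>5)&0x7=0x6 → bp

cp si, bp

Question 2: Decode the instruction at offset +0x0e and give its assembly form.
bl $-16

@+0e  big-endian(b7 f0) = 0xb7f0
  op=0xb7f0>>11=0x16 ⇒ bl (J)
  [10:0] imm=2032 (s11→-16) = $-16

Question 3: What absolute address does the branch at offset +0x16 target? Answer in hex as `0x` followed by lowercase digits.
0x0430

off 0x16: read b7 f8 as big → 0xb7f8
  op=0xb7f8>>11=0x16 ⇒ bl (J)
  imm@[10:0]=0x7f8 (s11→-8) ⇒ $-8
  target = base 0x0420 + off 0x16 + 2 + imm -8 = 0x0430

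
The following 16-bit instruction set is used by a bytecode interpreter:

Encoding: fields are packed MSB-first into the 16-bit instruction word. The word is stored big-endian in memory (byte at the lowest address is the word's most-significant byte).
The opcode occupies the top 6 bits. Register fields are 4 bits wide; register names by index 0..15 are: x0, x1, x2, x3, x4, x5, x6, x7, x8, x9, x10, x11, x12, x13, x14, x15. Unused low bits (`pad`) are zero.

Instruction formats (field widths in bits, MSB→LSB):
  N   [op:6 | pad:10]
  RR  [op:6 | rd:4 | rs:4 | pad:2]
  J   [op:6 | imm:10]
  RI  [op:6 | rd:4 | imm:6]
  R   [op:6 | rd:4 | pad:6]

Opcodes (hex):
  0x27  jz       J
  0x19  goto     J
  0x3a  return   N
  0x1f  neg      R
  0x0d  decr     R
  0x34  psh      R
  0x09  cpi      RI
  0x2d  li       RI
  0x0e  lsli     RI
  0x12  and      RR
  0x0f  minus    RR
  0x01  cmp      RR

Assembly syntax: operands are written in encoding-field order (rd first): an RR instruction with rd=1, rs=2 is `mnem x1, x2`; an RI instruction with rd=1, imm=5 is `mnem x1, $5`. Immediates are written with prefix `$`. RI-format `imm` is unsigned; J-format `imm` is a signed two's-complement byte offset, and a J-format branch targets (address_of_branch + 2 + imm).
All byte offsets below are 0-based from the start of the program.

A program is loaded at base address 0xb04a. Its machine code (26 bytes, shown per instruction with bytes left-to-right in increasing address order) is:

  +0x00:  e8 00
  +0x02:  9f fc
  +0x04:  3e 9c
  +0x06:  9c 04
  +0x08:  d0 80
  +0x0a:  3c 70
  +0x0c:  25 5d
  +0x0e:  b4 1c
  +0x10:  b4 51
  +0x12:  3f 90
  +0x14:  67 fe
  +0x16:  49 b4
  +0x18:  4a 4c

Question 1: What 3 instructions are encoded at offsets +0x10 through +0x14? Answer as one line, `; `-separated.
@+10  big-endian(b4 51) = 0xb451
  top 6b → 0x2d → li [RI]
  [9:6] rd=1 = x1
  [5:0] imm=17 = $17
@+12  big-endian(3f 90) = 0x3f90
  top 6b → 0xf → minus [RR]
  [9:6] rd=14 = x14
  [5:2] rs=4 = x4
@+14  big-endian(67 fe) = 0x67fe
  top 6b → 0x19 → goto [J]
  [9:0] imm=1022 (s10→-2) = $-2

li x1, $17; minus x14, x4; goto $-2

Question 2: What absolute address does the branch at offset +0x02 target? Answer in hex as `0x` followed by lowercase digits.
off 0x02: read 9f fc as big → 0x9ffc
  top 6b → 0x27 → jz [J]
  [9:0] imm=1020 (s10→-4) = $-4
  target = base 0xb04a + off 0x02 + 2 + imm -4 = 0xb04a

0xb04a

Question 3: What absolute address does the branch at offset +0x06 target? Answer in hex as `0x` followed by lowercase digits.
0xb056

+0x06: 9c 04 ⇒ word 0x9c04 (big)
  opcode bits[15:10]=0x27: jz/J
  imm@[9:0]=0x4 ⇒ $4
  target = base 0xb04a + off 0x06 + 2 + imm 4 = 0xb056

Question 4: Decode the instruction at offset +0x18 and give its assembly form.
and x9, x3

[18] 4a 4c → 0x4a4c
  top 6b → 0x12 → and [RR]
  [9:6] rd=9 = x9
  [5:2] rs=3 = x3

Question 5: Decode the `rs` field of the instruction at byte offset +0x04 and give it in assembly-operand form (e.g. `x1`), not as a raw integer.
x7

+0x04: 3e 9c ⇒ word 0x3e9c (big)
  opcode bits[15:10]=0xf: minus/RR
  [9:6] rd=10 = x10
  [5:2] rs=7 = x7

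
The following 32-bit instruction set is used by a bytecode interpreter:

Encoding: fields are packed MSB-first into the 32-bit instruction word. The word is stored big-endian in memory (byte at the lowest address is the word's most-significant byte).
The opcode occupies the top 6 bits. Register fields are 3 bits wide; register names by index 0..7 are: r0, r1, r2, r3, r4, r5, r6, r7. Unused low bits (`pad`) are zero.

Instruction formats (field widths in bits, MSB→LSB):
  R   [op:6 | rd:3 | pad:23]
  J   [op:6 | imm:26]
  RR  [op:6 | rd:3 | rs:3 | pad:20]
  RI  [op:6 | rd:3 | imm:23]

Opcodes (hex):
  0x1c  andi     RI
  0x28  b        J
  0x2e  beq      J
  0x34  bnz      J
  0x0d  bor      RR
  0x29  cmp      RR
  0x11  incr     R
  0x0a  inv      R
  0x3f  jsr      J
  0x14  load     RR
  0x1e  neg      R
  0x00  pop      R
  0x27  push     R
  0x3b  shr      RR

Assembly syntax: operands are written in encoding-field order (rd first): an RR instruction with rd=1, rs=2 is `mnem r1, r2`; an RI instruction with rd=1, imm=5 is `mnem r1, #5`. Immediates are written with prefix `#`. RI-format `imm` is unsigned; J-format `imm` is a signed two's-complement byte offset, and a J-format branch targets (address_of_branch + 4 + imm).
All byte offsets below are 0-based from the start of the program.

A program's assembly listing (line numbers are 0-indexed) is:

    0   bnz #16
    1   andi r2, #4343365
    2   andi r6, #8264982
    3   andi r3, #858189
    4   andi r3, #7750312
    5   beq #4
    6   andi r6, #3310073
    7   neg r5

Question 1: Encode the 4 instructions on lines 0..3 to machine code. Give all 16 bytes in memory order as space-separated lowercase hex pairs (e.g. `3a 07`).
d0 00 00 10 71 42 46 45 73 7e 1d 16 71 8d 18 4d

0. bnz fields op=0x34:6|imm=16:26 → word d0000010h → d0 00 00 10
1. andi fields op=0x1c:6|rd=2:3|imm=4343365:23 → word 71424645h → 71 42 46 45
2. andi fields op=0x1c:6|rd=6:3|imm=8264982:23 → word 737e1d16h → 73 7e 1d 16
3. andi fields op=0x1c:6|rd=3:3|imm=858189:23 → word 718d184dh → 71 8d 18 4d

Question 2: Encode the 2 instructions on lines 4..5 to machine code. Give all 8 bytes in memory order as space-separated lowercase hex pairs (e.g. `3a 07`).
71 f6 42 a8 b8 00 00 04

4. andi fields op=0x1c:6|rd=3:3|imm=7750312:23 → word 71f642a8h → 71 f6 42 a8
5. beq fields op=0x2e:6|imm=4:26 → word b8000004h → b8 00 00 04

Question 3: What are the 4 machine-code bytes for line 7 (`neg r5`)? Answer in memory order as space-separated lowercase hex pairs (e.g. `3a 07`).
7a 80 00 00

line 7 (neg): pack op=0x1e:6|rd=5:3|pad=0:23 = 0x7a800000; big→ 7a 80 00 00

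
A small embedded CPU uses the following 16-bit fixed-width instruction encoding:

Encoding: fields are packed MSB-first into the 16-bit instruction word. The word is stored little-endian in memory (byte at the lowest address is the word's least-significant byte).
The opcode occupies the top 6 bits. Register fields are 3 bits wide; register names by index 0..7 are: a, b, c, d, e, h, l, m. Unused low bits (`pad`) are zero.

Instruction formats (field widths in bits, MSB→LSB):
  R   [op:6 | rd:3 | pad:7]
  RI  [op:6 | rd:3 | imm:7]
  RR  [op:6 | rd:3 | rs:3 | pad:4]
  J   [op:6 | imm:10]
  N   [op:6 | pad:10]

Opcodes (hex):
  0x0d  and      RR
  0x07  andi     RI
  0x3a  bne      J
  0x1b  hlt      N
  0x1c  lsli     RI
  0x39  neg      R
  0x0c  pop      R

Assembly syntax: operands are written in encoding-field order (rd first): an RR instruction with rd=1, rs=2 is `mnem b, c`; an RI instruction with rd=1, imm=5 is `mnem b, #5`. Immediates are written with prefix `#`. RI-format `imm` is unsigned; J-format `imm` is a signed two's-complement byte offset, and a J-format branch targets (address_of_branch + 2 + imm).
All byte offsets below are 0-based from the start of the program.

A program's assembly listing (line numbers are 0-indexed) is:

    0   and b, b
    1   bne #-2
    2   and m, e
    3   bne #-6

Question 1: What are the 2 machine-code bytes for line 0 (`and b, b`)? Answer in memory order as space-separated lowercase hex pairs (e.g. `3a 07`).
line 0 (and): pack op=0xd:6|rd=1:3|rs=1:3|pad=0:4 = 0x3490; little→ 90 34

90 34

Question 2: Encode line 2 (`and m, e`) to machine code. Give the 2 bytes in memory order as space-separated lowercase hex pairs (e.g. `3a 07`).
c0 37

2. and fields op=0xd:6|rd=7:3|rs=4:3|pad=0:4 → word 37c0h → c0 37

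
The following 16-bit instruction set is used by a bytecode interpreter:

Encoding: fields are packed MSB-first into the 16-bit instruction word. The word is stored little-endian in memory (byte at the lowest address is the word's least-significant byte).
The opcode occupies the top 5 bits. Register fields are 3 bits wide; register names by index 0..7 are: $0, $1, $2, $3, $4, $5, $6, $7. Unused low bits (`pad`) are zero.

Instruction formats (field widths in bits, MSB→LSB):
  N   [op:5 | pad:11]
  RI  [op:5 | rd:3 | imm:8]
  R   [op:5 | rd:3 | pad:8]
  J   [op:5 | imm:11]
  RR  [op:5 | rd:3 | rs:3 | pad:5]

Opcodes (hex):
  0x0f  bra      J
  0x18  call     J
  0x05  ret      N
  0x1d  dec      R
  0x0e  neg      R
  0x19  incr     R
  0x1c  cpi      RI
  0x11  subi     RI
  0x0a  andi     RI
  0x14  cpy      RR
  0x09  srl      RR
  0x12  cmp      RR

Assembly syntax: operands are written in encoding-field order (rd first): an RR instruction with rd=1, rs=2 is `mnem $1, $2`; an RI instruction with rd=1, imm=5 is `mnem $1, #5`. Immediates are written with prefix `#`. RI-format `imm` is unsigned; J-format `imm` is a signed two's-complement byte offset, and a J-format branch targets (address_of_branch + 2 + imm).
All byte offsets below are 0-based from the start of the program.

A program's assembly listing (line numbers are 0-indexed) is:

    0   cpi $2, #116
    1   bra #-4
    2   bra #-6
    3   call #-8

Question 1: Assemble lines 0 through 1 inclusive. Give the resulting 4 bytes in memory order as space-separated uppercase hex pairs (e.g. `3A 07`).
74 E2 FC 7F

L0: cpi op=0x1c:5|rd=2:3|imm=116:8 ⇒ 0xe274 ⇒ little 74 e2
L1: bra op=0xf:5|imm=-4:11 ⇒ 0x7ffc ⇒ little fc 7f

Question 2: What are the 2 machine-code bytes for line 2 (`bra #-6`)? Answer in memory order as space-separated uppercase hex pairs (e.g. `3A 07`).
FA 7F

L2: bra op=0xf:5|imm=-6:11 ⇒ 0x7ffa ⇒ little fa 7f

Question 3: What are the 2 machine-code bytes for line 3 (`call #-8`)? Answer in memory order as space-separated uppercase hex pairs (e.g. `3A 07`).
3. call fields op=0x18:5|imm=-8:11 → word c7f8h → f8 c7

F8 C7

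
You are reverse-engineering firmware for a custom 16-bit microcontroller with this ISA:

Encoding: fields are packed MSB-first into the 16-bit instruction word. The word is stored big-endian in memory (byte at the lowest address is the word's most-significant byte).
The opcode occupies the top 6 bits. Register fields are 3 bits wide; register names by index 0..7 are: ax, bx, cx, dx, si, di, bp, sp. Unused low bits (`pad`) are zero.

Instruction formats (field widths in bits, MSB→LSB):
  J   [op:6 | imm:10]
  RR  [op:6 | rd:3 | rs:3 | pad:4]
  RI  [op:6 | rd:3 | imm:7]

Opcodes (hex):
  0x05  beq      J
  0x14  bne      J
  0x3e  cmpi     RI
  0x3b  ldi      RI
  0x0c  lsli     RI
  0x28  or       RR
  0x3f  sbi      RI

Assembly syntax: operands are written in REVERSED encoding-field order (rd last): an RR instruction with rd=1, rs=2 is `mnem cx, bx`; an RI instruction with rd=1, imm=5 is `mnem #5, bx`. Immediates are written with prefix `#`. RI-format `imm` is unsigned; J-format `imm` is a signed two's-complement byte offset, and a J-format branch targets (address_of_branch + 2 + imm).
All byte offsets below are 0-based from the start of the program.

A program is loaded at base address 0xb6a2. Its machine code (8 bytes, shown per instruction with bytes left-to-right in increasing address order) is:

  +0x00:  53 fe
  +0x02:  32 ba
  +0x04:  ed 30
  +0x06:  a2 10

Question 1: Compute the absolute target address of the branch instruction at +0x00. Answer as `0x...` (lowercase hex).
0xb6a2

@+00  big-endian(53 fe) = 0x53fe
  op=0x53fe>>10=0x14 ⇒ bne (J)
  [9:0] imm=1022 (s10→-2) = #-2
  target = base 0xb6a2 + off 0x00 + 2 + imm -2 = 0xb6a2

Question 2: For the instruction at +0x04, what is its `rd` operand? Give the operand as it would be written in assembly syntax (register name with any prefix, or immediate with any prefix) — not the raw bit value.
+0x04: ed 30 ⇒ word 0xed30 (big)
  op=0xed30>>10=0x3b ⇒ ldi (RI)
  rd@[9:7]=0x2 ⇒ cx
  imm@[6:0]=0x30 ⇒ #48

cx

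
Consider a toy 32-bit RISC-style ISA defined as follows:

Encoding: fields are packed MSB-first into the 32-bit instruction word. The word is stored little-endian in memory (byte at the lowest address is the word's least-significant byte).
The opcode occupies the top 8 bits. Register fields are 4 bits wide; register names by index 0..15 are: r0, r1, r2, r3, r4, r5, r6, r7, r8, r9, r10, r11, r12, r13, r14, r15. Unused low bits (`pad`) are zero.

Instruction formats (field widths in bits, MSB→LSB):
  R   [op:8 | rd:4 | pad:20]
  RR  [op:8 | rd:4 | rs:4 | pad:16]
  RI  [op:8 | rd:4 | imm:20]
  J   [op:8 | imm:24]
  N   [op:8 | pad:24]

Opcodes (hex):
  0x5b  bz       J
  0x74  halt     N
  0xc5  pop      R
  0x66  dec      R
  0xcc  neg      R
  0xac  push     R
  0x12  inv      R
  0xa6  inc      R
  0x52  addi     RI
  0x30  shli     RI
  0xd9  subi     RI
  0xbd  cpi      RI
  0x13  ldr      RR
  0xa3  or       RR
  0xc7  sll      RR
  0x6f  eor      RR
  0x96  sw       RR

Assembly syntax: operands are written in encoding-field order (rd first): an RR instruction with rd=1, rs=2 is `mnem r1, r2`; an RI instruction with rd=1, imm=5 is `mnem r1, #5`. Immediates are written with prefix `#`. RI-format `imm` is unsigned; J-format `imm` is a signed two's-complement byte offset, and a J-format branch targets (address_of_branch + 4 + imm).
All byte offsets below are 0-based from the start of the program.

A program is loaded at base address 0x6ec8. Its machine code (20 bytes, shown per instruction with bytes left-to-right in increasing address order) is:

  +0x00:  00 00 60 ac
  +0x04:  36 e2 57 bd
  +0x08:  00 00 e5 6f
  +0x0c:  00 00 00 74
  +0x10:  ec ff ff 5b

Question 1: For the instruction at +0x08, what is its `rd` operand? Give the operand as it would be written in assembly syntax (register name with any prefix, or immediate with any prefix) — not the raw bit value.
off 0x08: read 00 00 e5 6f as little → 0x6fe50000
  opcode bits[31:24]=0x6f: eor/RR
  [23:20] rd=14 = r14
  [19:16] rs=5 = r5

r14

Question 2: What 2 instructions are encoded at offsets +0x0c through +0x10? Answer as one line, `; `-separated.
@+0c  little-endian(00 00 00 74) = 0x74000000
  top 8b → 0x74 → halt [N]
@+10  little-endian(ec ff ff 5b) = 0x5bffffec
  top 8b → 0x5b → bz [J]
  imm@[23:0]=0xffffec (s24→-20) ⇒ #-20

halt; bz #-20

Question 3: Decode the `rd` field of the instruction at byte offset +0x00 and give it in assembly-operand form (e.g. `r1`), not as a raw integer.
r6

@+00  little-endian(00 00 60 ac) = 0xac600000
  op=0xac600000>>24=0xac ⇒ push (R)
  rd: (w>>20)&0xf=0x6 → r6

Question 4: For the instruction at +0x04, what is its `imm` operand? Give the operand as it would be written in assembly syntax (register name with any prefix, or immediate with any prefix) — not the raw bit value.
+0x04: 36 e2 57 bd ⇒ word 0xbd57e236 (little)
  top 8b → 0xbd → cpi [RI]
  [23:20] rd=5 = r5
  [19:0] imm=516662 = #516662

#516662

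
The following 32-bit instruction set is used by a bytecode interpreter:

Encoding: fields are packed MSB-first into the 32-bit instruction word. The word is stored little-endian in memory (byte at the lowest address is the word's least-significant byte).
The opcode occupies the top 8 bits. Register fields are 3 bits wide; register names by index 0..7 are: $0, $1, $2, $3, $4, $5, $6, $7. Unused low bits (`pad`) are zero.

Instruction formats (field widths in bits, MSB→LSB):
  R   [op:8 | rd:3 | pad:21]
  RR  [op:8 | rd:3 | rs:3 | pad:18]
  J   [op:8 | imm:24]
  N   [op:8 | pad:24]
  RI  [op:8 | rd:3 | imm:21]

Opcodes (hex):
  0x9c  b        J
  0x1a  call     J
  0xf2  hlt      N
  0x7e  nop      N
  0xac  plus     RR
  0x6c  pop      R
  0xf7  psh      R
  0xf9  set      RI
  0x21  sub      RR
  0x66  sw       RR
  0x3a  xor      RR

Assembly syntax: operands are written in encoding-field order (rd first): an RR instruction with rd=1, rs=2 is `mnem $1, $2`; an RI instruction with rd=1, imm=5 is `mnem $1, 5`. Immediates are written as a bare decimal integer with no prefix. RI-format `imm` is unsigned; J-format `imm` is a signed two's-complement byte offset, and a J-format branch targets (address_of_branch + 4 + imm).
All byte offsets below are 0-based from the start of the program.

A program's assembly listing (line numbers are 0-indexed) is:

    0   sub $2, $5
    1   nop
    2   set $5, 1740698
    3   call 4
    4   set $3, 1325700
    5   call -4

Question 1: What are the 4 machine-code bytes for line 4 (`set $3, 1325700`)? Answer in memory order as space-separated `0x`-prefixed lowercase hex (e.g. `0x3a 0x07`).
L4: set op=0xf9:8|rd=3:3|imm=1325700:21 ⇒ 0xf9743a84 ⇒ little 84 3a 74 f9

0x84 0x3a 0x74 0xf9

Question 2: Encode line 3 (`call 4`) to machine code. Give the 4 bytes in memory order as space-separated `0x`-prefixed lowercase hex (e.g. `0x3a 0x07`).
line 3 (call): pack op=0x1a:8|imm=4:24 = 0x1a000004; little→ 04 00 00 1a

0x04 0x00 0x00 0x1a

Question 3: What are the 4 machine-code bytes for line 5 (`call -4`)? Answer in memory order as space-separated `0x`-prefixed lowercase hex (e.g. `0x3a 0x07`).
0xfc 0xff 0xff 0x1a

L5: call op=0x1a:8|imm=-4:24 ⇒ 0x1afffffc ⇒ little fc ff ff 1a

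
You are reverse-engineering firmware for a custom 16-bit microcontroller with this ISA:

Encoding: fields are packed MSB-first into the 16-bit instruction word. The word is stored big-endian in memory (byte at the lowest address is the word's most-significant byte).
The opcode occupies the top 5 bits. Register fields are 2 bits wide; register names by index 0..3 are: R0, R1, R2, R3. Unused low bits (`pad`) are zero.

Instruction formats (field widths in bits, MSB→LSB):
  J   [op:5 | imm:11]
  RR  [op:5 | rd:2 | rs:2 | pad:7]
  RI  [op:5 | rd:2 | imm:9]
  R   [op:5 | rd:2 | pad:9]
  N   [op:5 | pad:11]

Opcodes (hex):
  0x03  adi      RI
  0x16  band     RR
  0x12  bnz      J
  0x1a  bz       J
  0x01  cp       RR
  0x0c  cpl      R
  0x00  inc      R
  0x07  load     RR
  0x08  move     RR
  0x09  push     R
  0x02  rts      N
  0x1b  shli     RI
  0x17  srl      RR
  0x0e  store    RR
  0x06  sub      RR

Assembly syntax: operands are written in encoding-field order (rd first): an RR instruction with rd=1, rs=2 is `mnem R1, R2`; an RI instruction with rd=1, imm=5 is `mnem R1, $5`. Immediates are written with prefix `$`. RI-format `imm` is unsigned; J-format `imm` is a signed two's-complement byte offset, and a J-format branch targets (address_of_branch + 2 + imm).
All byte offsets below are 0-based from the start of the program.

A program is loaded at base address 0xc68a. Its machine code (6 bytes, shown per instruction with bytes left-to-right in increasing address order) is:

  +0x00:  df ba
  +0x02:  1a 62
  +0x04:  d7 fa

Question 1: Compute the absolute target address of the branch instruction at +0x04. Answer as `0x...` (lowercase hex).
@+04  big-endian(d7 fa) = 0xd7fa
  opcode bits[15:11]=0x1a: bz/J
  imm: (w>>0)&0x7ff=0x7fa (s11→-6) → $-6
  target = base 0xc68a + off 0x04 + 2 + imm -6 = 0xc68a

0xc68a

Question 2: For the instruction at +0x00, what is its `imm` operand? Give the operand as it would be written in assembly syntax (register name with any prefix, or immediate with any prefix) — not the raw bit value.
@+00  big-endian(df ba) = 0xdfba
  opcode bits[15:11]=0x1b: shli/RI
  rd@[10:9]=0x3 ⇒ R3
  imm@[8:0]=0x1ba ⇒ $442

$442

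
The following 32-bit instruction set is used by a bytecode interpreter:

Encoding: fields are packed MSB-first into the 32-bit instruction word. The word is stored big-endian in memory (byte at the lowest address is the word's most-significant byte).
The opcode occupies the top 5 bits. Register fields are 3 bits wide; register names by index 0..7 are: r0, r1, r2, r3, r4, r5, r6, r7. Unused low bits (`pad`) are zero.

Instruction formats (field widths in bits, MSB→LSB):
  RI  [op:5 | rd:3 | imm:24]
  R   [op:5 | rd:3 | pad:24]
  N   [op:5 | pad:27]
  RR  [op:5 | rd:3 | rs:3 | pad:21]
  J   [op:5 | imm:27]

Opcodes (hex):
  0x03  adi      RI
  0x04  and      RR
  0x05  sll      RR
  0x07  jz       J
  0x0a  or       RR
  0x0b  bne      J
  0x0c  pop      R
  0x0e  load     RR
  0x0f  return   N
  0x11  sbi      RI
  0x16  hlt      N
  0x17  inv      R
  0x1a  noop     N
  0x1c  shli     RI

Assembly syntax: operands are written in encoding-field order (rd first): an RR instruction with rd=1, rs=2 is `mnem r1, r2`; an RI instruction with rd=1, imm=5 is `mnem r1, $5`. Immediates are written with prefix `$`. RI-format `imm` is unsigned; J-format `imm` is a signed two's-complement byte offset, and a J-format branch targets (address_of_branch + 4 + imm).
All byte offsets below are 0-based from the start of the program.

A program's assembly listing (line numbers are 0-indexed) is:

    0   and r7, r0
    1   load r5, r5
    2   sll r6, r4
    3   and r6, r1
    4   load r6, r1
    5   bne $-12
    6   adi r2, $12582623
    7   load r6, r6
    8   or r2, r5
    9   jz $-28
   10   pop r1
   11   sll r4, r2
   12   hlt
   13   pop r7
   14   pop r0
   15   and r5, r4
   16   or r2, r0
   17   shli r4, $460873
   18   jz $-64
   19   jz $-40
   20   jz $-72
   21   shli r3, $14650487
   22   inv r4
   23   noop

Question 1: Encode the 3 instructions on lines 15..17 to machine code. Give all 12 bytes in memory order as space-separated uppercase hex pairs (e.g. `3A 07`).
line 15 (and): pack op=0x4:5|rd=5:3|rs=4:3|pad=0:21 = 0x25800000; big→ 25 80 00 00
line 16 (or): pack op=0xa:5|rd=2:3|rs=0:3|pad=0:21 = 0x52000000; big→ 52 00 00 00
line 17 (shli): pack op=0x1c:5|rd=4:3|imm=460873:24 = 0xe4070849; big→ e4 07 08 49

25 80 00 00 52 00 00 00 E4 07 08 49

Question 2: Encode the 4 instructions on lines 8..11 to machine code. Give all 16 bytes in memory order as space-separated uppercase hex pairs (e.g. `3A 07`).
8. or fields op=0xa:5|rd=2:3|rs=5:3|pad=0:21 → word 52a00000h → 52 a0 00 00
9. jz fields op=0x7:5|imm=-28:27 → word 3fffffe4h → 3f ff ff e4
10. pop fields op=0xc:5|rd=1:3|pad=0:24 → word 61000000h → 61 00 00 00
11. sll fields op=0x5:5|rd=4:3|rs=2:3|pad=0:21 → word 2c400000h → 2c 40 00 00

52 A0 00 00 3F FF FF E4 61 00 00 00 2C 40 00 00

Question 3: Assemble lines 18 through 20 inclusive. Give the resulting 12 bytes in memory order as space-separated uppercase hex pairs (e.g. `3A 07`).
18. jz fields op=0x7:5|imm=-64:27 → word 3fffffc0h → 3f ff ff c0
19. jz fields op=0x7:5|imm=-40:27 → word 3fffffd8h → 3f ff ff d8
20. jz fields op=0x7:5|imm=-72:27 → word 3fffffb8h → 3f ff ff b8

3F FF FF C0 3F FF FF D8 3F FF FF B8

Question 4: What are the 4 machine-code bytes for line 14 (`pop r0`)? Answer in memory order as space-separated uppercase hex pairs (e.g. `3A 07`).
L14: pop op=0xc:5|rd=0:3|pad=0:24 ⇒ 0x60000000 ⇒ big 60 00 00 00

60 00 00 00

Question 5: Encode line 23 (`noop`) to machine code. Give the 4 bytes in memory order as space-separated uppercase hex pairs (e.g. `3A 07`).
line 23 (noop): pack op=0x1a:5|pad=0:27 = 0xd0000000; big→ d0 00 00 00

D0 00 00 00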